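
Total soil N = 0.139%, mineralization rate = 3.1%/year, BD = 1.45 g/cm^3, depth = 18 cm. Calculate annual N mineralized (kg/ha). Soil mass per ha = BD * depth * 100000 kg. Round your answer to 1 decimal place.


Step 1: Soil mass per ha = BD * depth * 100000 = 1.45 * 18 * 100000 = 2610000 kg
Step 2: Total N pool = soil mass * N%/100 = 2610000 * 0.139/100 = 3627.9 kg/ha
Step 3: N mineralized = N pool * rate%/100 = 3627.9 * 3.1/100 = 112.5 kg/ha/yr

112.5


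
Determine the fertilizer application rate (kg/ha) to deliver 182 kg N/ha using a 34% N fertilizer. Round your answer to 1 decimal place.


Step 1: Fertilizer rate = target N / (N content / 100)
Step 2: Rate = 182 / (34 / 100)
Step 3: Rate = 182 / 0.34
Step 4: Rate = 535.3 kg/ha

535.3


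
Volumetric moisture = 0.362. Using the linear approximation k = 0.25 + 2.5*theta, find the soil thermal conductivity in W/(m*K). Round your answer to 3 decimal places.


Step 1: k = 0.25 + 2.5 * theta
Step 2: k = 0.25 + 2.5 * 0.362
Step 3: k = 0.25 + 0.905
Step 4: k = 1.155 W/(m*K)

1.155


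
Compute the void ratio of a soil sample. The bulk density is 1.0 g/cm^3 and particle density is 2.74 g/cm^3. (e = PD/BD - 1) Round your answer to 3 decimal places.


Step 1: e = PD / BD - 1
Step 2: e = 2.74 / 1.0 - 1
Step 3: e = 2.74 - 1
Step 4: e = 1.74

1.74


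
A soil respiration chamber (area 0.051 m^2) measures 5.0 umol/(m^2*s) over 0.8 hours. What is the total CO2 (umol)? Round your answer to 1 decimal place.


Step 1: Convert time to seconds: 0.8 hr * 3600 = 2880.0 s
Step 2: Total = flux * area * time_s
Step 3: Total = 5.0 * 0.051 * 2880.0
Step 4: Total = 734.4 umol

734.4


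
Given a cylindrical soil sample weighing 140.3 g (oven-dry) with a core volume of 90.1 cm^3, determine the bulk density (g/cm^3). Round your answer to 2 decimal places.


Step 1: Identify the formula: BD = dry mass / volume
Step 2: Substitute values: BD = 140.3 / 90.1
Step 3: BD = 1.56 g/cm^3

1.56


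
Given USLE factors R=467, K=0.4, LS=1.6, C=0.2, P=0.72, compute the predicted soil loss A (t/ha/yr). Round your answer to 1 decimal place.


Step 1: A = R * K * LS * C * P
Step 2: R * K = 467 * 0.4 = 186.8
Step 3: (R*K) * LS = 186.8 * 1.6 = 298.88
Step 4: * C * P = 298.88 * 0.2 * 0.72 = 43.0
Step 5: A = 43.0 t/(ha*yr)

43.0


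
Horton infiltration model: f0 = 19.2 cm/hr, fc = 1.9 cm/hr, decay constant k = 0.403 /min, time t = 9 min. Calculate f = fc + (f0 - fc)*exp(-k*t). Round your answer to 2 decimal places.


Step 1: f = fc + (f0 - fc) * exp(-k * t)
Step 2: exp(-0.403 * 9) = 0.026596
Step 3: f = 1.9 + (19.2 - 1.9) * 0.026596
Step 4: f = 1.9 + 17.3 * 0.026596
Step 5: f = 2.36 cm/hr

2.36


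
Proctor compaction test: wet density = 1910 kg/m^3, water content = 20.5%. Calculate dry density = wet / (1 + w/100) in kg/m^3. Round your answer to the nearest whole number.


Step 1: Dry density = wet density / (1 + w/100)
Step 2: Dry density = 1910 / (1 + 20.5/100)
Step 3: Dry density = 1910 / 1.205
Step 4: Dry density = 1585 kg/m^3

1585


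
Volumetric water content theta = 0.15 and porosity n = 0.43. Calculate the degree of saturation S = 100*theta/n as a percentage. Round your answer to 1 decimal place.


Step 1: S = 100 * theta_v / n
Step 2: S = 100 * 0.15 / 0.43
Step 3: S = 34.9%

34.9


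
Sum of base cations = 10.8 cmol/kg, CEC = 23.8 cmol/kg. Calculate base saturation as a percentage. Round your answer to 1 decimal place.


Step 1: BS = 100 * (sum of bases) / CEC
Step 2: BS = 100 * 10.8 / 23.8
Step 3: BS = 45.4%

45.4


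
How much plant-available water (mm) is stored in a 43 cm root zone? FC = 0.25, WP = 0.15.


Step 1: Available water = (FC - WP) * depth * 10
Step 2: AW = (0.25 - 0.15) * 43 * 10
Step 3: AW = 0.1 * 43 * 10
Step 4: AW = 43.0 mm

43.0


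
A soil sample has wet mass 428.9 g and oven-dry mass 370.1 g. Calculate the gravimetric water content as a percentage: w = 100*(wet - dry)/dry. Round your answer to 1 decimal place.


Step 1: Water mass = wet - dry = 428.9 - 370.1 = 58.8 g
Step 2: w = 100 * water mass / dry mass
Step 3: w = 100 * 58.8 / 370.1 = 15.9%

15.9


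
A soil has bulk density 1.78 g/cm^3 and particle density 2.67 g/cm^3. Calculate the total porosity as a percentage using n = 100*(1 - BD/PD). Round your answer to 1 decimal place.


Step 1: Formula: n = 100 * (1 - BD / PD)
Step 2: n = 100 * (1 - 1.78 / 2.67)
Step 3: n = 100 * (1 - 0.66667)
Step 4: n = 33.3%

33.3


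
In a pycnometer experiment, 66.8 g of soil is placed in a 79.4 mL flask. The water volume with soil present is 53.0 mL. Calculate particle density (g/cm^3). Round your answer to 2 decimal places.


Step 1: Volume of solids = flask volume - water volume with soil
Step 2: V_solids = 79.4 - 53.0 = 26.4 mL
Step 3: Particle density = mass / V_solids = 66.8 / 26.4 = 2.53 g/cm^3

2.53


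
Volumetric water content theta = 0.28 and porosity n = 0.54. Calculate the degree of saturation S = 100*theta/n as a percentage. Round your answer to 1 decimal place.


Step 1: S = 100 * theta_v / n
Step 2: S = 100 * 0.28 / 0.54
Step 3: S = 51.9%

51.9


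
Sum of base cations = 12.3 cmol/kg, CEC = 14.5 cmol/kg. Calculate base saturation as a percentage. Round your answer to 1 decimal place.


Step 1: BS = 100 * (sum of bases) / CEC
Step 2: BS = 100 * 12.3 / 14.5
Step 3: BS = 84.8%

84.8


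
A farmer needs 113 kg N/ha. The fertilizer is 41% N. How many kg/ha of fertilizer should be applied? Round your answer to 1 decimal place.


Step 1: Fertilizer rate = target N / (N content / 100)
Step 2: Rate = 113 / (41 / 100)
Step 3: Rate = 113 / 0.41
Step 4: Rate = 275.6 kg/ha

275.6


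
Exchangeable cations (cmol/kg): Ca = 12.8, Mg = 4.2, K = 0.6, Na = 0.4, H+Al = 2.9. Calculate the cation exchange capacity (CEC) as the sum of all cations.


Step 1: CEC = Ca + Mg + K + Na + (H+Al)
Step 2: CEC = 12.8 + 4.2 + 0.6 + 0.4 + 2.9
Step 3: CEC = 20.9 cmol/kg

20.9


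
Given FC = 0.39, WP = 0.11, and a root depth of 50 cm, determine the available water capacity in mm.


Step 1: Available water = (FC - WP) * depth * 10
Step 2: AW = (0.39 - 0.11) * 50 * 10
Step 3: AW = 0.28 * 50 * 10
Step 4: AW = 140.0 mm

140.0


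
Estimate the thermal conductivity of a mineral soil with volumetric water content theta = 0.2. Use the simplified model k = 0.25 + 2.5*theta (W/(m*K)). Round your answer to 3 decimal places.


Step 1: k = 0.25 + 2.5 * theta
Step 2: k = 0.25 + 2.5 * 0.2
Step 3: k = 0.25 + 0.5
Step 4: k = 0.75 W/(m*K)

0.75


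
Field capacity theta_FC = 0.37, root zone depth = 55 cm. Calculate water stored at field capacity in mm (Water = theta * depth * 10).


Step 1: Water (mm) = theta_FC * depth (cm) * 10
Step 2: Water = 0.37 * 55 * 10
Step 3: Water = 203.5 mm

203.5


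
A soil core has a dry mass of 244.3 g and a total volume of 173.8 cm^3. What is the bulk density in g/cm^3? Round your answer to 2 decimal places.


Step 1: Identify the formula: BD = dry mass / volume
Step 2: Substitute values: BD = 244.3 / 173.8
Step 3: BD = 1.41 g/cm^3

1.41


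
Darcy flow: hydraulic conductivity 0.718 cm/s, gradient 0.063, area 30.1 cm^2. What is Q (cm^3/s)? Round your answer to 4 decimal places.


Step 1: Apply Darcy's law: Q = K * i * A
Step 2: Q = 0.718 * 0.063 * 30.1
Step 3: Q = 1.3615 cm^3/s

1.3615


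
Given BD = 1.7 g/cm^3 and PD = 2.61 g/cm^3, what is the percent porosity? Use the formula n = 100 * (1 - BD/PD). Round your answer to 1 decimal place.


Step 1: Formula: n = 100 * (1 - BD / PD)
Step 2: n = 100 * (1 - 1.7 / 2.61)
Step 3: n = 100 * (1 - 0.65134)
Step 4: n = 34.9%

34.9


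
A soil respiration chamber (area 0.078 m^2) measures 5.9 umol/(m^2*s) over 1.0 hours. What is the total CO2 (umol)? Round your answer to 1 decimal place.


Step 1: Convert time to seconds: 1.0 hr * 3600 = 3600.0 s
Step 2: Total = flux * area * time_s
Step 3: Total = 5.9 * 0.078 * 3600.0
Step 4: Total = 1656.7 umol

1656.7


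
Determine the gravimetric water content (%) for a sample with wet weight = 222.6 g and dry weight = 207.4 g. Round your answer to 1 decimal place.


Step 1: Water mass = wet - dry = 222.6 - 207.4 = 15.2 g
Step 2: w = 100 * water mass / dry mass
Step 3: w = 100 * 15.2 / 207.4 = 7.3%

7.3


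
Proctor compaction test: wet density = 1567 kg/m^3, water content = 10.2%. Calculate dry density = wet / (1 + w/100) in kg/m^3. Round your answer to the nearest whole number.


Step 1: Dry density = wet density / (1 + w/100)
Step 2: Dry density = 1567 / (1 + 10.2/100)
Step 3: Dry density = 1567 / 1.102
Step 4: Dry density = 1422 kg/m^3

1422


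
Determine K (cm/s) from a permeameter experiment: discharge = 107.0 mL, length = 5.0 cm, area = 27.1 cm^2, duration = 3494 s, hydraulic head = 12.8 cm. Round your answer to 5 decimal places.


Step 1: K = Q * L / (A * t * h)
Step 2: Numerator = 107.0 * 5.0 = 535.0
Step 3: Denominator = 27.1 * 3494 * 12.8 = 1211998.72
Step 4: K = 535.0 / 1211998.72 = 0.00044 cm/s

0.00044


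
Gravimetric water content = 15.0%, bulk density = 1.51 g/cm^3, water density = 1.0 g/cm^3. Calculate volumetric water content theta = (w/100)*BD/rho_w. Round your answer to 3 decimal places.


Step 1: theta = (w / 100) * BD / rho_w
Step 2: theta = (15.0 / 100) * 1.51 / 1.0
Step 3: theta = 0.15 * 1.51
Step 4: theta = 0.227

0.227


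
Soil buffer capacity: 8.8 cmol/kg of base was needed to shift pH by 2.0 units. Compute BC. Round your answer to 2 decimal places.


Step 1: BC = change in base / change in pH
Step 2: BC = 8.8 / 2.0
Step 3: BC = 4.4 cmol/(kg*pH unit)

4.4


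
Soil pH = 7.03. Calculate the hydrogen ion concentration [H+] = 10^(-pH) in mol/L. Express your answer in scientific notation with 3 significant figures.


Step 1: [H+] = 10^(-pH)
Step 2: [H+] = 10^(-7.03)
Step 3: [H+] = 9.33e-08 mol/L

9.33e-08


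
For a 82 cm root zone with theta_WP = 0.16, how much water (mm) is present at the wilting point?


Step 1: Water (mm) = theta_WP * depth * 10
Step 2: Water = 0.16 * 82 * 10
Step 3: Water = 131.2 mm

131.2


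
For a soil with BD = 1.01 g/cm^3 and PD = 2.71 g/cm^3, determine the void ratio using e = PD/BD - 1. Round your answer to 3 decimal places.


Step 1: e = PD / BD - 1
Step 2: e = 2.71 / 1.01 - 1
Step 3: e = 2.68317 - 1
Step 4: e = 1.683

1.683


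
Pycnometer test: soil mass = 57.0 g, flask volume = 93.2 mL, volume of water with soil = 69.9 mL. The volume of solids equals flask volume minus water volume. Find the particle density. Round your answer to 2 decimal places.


Step 1: Volume of solids = flask volume - water volume with soil
Step 2: V_solids = 93.2 - 69.9 = 23.3 mL
Step 3: Particle density = mass / V_solids = 57.0 / 23.3 = 2.45 g/cm^3

2.45


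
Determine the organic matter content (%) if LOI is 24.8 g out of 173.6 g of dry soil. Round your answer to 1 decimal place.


Step 1: OM% = 100 * LOI / sample mass
Step 2: OM = 100 * 24.8 / 173.6
Step 3: OM = 14.3%

14.3


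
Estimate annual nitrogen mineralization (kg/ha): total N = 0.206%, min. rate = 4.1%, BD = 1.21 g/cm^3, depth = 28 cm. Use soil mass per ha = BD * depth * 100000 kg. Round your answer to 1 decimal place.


Step 1: Soil mass per ha = BD * depth * 100000 = 1.21 * 28 * 100000 = 3388000 kg
Step 2: Total N pool = soil mass * N%/100 = 3388000 * 0.206/100 = 6979.28 kg/ha
Step 3: N mineralized = N pool * rate%/100 = 6979.28 * 4.1/100 = 286.2 kg/ha/yr

286.2


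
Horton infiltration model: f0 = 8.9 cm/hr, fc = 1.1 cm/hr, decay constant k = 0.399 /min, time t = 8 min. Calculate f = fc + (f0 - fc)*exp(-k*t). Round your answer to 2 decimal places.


Step 1: f = fc + (f0 - fc) * exp(-k * t)
Step 2: exp(-0.399 * 8) = 0.04109
Step 3: f = 1.1 + (8.9 - 1.1) * 0.04109
Step 4: f = 1.1 + 7.8 * 0.04109
Step 5: f = 1.42 cm/hr

1.42


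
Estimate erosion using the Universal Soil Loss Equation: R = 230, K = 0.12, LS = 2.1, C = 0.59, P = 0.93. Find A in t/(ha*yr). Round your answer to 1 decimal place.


Step 1: A = R * K * LS * C * P
Step 2: R * K = 230 * 0.12 = 27.6
Step 3: (R*K) * LS = 27.6 * 2.1 = 57.96
Step 4: * C * P = 57.96 * 0.59 * 0.93 = 31.8
Step 5: A = 31.8 t/(ha*yr)

31.8


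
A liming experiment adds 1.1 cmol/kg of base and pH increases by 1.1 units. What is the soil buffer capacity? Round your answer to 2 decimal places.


Step 1: BC = change in base / change in pH
Step 2: BC = 1.1 / 1.1
Step 3: BC = 1.0 cmol/(kg*pH unit)

1.0


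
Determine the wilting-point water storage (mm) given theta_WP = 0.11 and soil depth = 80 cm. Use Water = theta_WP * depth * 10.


Step 1: Water (mm) = theta_WP * depth * 10
Step 2: Water = 0.11 * 80 * 10
Step 3: Water = 88.0 mm

88.0


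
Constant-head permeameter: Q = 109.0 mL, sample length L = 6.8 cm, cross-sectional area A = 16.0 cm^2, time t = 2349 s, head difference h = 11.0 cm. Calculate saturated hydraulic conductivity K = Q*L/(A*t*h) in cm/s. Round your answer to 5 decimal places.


Step 1: K = Q * L / (A * t * h)
Step 2: Numerator = 109.0 * 6.8 = 741.2
Step 3: Denominator = 16.0 * 2349 * 11.0 = 413424.0
Step 4: K = 741.2 / 413424.0 = 0.00179 cm/s

0.00179


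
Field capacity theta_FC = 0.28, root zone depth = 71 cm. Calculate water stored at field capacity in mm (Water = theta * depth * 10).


Step 1: Water (mm) = theta_FC * depth (cm) * 10
Step 2: Water = 0.28 * 71 * 10
Step 3: Water = 198.8 mm

198.8


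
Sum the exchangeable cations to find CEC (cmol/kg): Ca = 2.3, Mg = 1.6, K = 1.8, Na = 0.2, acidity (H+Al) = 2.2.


Step 1: CEC = Ca + Mg + K + Na + (H+Al)
Step 2: CEC = 2.3 + 1.6 + 1.8 + 0.2 + 2.2
Step 3: CEC = 8.1 cmol/kg

8.1


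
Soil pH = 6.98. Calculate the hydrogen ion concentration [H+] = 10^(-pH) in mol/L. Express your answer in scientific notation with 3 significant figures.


Step 1: [H+] = 10^(-pH)
Step 2: [H+] = 10^(-6.98)
Step 3: [H+] = 1.05e-07 mol/L

1.05e-07


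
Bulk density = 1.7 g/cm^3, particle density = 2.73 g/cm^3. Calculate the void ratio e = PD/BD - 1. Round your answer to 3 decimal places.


Step 1: e = PD / BD - 1
Step 2: e = 2.73 / 1.7 - 1
Step 3: e = 1.60588 - 1
Step 4: e = 0.606

0.606


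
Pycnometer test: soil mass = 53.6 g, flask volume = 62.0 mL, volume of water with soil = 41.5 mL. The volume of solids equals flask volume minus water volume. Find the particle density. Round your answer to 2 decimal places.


Step 1: Volume of solids = flask volume - water volume with soil
Step 2: V_solids = 62.0 - 41.5 = 20.5 mL
Step 3: Particle density = mass / V_solids = 53.6 / 20.5 = 2.61 g/cm^3

2.61


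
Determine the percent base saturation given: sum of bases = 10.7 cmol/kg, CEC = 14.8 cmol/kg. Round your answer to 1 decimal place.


Step 1: BS = 100 * (sum of bases) / CEC
Step 2: BS = 100 * 10.7 / 14.8
Step 3: BS = 72.3%

72.3


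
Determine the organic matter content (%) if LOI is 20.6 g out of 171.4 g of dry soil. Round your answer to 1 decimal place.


Step 1: OM% = 100 * LOI / sample mass
Step 2: OM = 100 * 20.6 / 171.4
Step 3: OM = 12.0%

12.0


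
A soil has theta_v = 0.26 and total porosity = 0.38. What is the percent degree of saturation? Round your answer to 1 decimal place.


Step 1: S = 100 * theta_v / n
Step 2: S = 100 * 0.26 / 0.38
Step 3: S = 68.4%

68.4


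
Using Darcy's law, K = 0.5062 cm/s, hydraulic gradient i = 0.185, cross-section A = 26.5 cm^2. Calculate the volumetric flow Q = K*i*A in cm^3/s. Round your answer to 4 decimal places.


Step 1: Apply Darcy's law: Q = K * i * A
Step 2: Q = 0.5062 * 0.185 * 26.5
Step 3: Q = 2.4816 cm^3/s

2.4816


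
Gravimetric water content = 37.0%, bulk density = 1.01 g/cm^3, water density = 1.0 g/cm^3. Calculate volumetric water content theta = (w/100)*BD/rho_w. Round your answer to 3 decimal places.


Step 1: theta = (w / 100) * BD / rho_w
Step 2: theta = (37.0 / 100) * 1.01 / 1.0
Step 3: theta = 0.37 * 1.01
Step 4: theta = 0.374

0.374


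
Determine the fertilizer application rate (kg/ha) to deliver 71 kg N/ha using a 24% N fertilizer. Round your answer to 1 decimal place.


Step 1: Fertilizer rate = target N / (N content / 100)
Step 2: Rate = 71 / (24 / 100)
Step 3: Rate = 71 / 0.24
Step 4: Rate = 295.8 kg/ha

295.8


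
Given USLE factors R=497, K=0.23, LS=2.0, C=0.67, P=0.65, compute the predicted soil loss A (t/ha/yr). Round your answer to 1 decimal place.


Step 1: A = R * K * LS * C * P
Step 2: R * K = 497 * 0.23 = 114.31
Step 3: (R*K) * LS = 114.31 * 2.0 = 228.62
Step 4: * C * P = 228.62 * 0.67 * 0.65 = 99.6
Step 5: A = 99.6 t/(ha*yr)

99.6


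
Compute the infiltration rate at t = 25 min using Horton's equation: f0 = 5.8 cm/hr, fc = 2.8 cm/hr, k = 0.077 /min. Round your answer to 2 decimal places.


Step 1: f = fc + (f0 - fc) * exp(-k * t)
Step 2: exp(-0.077 * 25) = 0.145876
Step 3: f = 2.8 + (5.8 - 2.8) * 0.145876
Step 4: f = 2.8 + 3.0 * 0.145876
Step 5: f = 3.24 cm/hr

3.24


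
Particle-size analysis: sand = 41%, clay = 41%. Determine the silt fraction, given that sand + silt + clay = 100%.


Step 1: sand + silt + clay = 100%
Step 2: silt = 100 - sand - clay
Step 3: silt = 100 - 41 - 41
Step 4: silt = 18%

18


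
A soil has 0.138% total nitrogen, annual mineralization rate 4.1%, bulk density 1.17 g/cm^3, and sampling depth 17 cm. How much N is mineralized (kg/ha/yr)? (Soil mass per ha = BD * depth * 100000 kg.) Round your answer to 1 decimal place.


Step 1: Soil mass per ha = BD * depth * 100000 = 1.17 * 17 * 100000 = 1989000 kg
Step 2: Total N pool = soil mass * N%/100 = 1989000 * 0.138/100 = 2744.82 kg/ha
Step 3: N mineralized = N pool * rate%/100 = 2744.82 * 4.1/100 = 112.5 kg/ha/yr

112.5


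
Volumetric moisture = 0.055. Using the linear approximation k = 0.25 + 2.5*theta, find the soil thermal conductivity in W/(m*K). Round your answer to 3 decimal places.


Step 1: k = 0.25 + 2.5 * theta
Step 2: k = 0.25 + 2.5 * 0.055
Step 3: k = 0.25 + 0.138
Step 4: k = 0.388 W/(m*K)

0.388


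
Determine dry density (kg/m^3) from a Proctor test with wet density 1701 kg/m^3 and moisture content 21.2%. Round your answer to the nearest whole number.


Step 1: Dry density = wet density / (1 + w/100)
Step 2: Dry density = 1701 / (1 + 21.2/100)
Step 3: Dry density = 1701 / 1.212
Step 4: Dry density = 1403 kg/m^3

1403


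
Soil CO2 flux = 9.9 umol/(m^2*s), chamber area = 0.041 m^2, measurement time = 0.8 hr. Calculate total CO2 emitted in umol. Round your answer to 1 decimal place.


Step 1: Convert time to seconds: 0.8 hr * 3600 = 2880.0 s
Step 2: Total = flux * area * time_s
Step 3: Total = 9.9 * 0.041 * 2880.0
Step 4: Total = 1169.0 umol

1169.0


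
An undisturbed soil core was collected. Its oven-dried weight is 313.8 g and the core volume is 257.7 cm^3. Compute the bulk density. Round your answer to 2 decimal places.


Step 1: Identify the formula: BD = dry mass / volume
Step 2: Substitute values: BD = 313.8 / 257.7
Step 3: BD = 1.22 g/cm^3

1.22


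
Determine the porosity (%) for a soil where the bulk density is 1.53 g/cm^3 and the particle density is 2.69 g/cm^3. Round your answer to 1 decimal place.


Step 1: Formula: n = 100 * (1 - BD / PD)
Step 2: n = 100 * (1 - 1.53 / 2.69)
Step 3: n = 100 * (1 - 0.56877)
Step 4: n = 43.1%

43.1


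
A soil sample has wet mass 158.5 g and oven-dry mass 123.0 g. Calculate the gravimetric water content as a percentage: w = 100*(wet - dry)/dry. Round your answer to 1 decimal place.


Step 1: Water mass = wet - dry = 158.5 - 123.0 = 35.5 g
Step 2: w = 100 * water mass / dry mass
Step 3: w = 100 * 35.5 / 123.0 = 28.9%

28.9


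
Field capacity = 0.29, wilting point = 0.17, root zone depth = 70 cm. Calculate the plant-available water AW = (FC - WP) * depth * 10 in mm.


Step 1: Available water = (FC - WP) * depth * 10
Step 2: AW = (0.29 - 0.17) * 70 * 10
Step 3: AW = 0.12 * 70 * 10
Step 4: AW = 84.0 mm

84.0


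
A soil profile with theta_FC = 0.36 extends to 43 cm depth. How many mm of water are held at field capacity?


Step 1: Water (mm) = theta_FC * depth (cm) * 10
Step 2: Water = 0.36 * 43 * 10
Step 3: Water = 154.8 mm

154.8


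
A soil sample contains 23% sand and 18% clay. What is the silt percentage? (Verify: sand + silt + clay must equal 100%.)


Step 1: sand + silt + clay = 100%
Step 2: silt = 100 - sand - clay
Step 3: silt = 100 - 23 - 18
Step 4: silt = 59%

59


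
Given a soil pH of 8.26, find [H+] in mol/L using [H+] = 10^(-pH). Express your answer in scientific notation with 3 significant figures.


Step 1: [H+] = 10^(-pH)
Step 2: [H+] = 10^(-8.26)
Step 3: [H+] = 5.50e-09 mol/L

5.50e-09


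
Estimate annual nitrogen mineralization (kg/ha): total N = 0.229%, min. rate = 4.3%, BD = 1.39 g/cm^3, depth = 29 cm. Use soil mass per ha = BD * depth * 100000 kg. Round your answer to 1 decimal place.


Step 1: Soil mass per ha = BD * depth * 100000 = 1.39 * 29 * 100000 = 4031000 kg
Step 2: Total N pool = soil mass * N%/100 = 4031000 * 0.229/100 = 9230.99 kg/ha
Step 3: N mineralized = N pool * rate%/100 = 9230.99 * 4.3/100 = 396.9 kg/ha/yr

396.9


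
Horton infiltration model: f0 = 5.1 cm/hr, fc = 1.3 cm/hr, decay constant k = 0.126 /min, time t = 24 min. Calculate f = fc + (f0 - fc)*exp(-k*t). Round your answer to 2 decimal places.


Step 1: f = fc + (f0 - fc) * exp(-k * t)
Step 2: exp(-0.126 * 24) = 0.048606
Step 3: f = 1.3 + (5.1 - 1.3) * 0.048606
Step 4: f = 1.3 + 3.8 * 0.048606
Step 5: f = 1.48 cm/hr

1.48


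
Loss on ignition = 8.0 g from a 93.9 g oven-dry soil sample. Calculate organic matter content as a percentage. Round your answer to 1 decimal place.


Step 1: OM% = 100 * LOI / sample mass
Step 2: OM = 100 * 8.0 / 93.9
Step 3: OM = 8.5%

8.5


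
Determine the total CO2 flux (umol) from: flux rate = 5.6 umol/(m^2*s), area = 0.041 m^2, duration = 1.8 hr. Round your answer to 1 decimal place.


Step 1: Convert time to seconds: 1.8 hr * 3600 = 6480.0 s
Step 2: Total = flux * area * time_s
Step 3: Total = 5.6 * 0.041 * 6480.0
Step 4: Total = 1487.8 umol

1487.8


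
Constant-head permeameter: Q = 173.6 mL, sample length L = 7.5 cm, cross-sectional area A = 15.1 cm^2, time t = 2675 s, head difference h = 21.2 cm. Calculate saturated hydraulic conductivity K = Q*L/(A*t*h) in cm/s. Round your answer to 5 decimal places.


Step 1: K = Q * L / (A * t * h)
Step 2: Numerator = 173.6 * 7.5 = 1302.0
Step 3: Denominator = 15.1 * 2675 * 21.2 = 856321.0
Step 4: K = 1302.0 / 856321.0 = 0.00152 cm/s

0.00152


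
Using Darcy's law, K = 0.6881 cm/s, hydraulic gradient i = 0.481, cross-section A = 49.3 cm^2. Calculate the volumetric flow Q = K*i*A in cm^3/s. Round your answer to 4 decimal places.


Step 1: Apply Darcy's law: Q = K * i * A
Step 2: Q = 0.6881 * 0.481 * 49.3
Step 3: Q = 16.3171 cm^3/s

16.3171


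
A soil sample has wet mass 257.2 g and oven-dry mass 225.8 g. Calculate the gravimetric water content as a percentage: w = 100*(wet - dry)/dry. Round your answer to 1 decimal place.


Step 1: Water mass = wet - dry = 257.2 - 225.8 = 31.4 g
Step 2: w = 100 * water mass / dry mass
Step 3: w = 100 * 31.4 / 225.8 = 13.9%

13.9


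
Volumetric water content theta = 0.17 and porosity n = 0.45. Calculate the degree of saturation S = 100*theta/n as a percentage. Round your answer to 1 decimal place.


Step 1: S = 100 * theta_v / n
Step 2: S = 100 * 0.17 / 0.45
Step 3: S = 37.8%

37.8


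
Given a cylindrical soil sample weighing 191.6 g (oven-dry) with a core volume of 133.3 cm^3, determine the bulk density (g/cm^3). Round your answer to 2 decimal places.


Step 1: Identify the formula: BD = dry mass / volume
Step 2: Substitute values: BD = 191.6 / 133.3
Step 3: BD = 1.44 g/cm^3

1.44


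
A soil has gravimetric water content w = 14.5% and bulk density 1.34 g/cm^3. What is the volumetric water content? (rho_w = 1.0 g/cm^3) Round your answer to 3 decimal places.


Step 1: theta = (w / 100) * BD / rho_w
Step 2: theta = (14.5 / 100) * 1.34 / 1.0
Step 3: theta = 0.145 * 1.34
Step 4: theta = 0.194

0.194


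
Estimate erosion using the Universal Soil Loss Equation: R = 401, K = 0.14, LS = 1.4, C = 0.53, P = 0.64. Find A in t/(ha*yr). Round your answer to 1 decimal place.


Step 1: A = R * K * LS * C * P
Step 2: R * K = 401 * 0.14 = 56.14
Step 3: (R*K) * LS = 56.14 * 1.4 = 78.596
Step 4: * C * P = 78.596 * 0.53 * 0.64 = 26.7
Step 5: A = 26.7 t/(ha*yr)

26.7


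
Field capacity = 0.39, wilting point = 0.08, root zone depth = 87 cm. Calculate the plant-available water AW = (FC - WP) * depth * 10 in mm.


Step 1: Available water = (FC - WP) * depth * 10
Step 2: AW = (0.39 - 0.08) * 87 * 10
Step 3: AW = 0.31 * 87 * 10
Step 4: AW = 269.7 mm

269.7


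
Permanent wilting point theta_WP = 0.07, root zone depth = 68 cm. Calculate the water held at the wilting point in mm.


Step 1: Water (mm) = theta_WP * depth * 10
Step 2: Water = 0.07 * 68 * 10
Step 3: Water = 47.6 mm

47.6


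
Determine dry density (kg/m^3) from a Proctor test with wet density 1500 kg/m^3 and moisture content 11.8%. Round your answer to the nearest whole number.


Step 1: Dry density = wet density / (1 + w/100)
Step 2: Dry density = 1500 / (1 + 11.8/100)
Step 3: Dry density = 1500 / 1.118
Step 4: Dry density = 1342 kg/m^3

1342


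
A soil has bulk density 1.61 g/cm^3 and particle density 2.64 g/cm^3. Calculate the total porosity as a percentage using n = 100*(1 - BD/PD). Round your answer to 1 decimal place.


Step 1: Formula: n = 100 * (1 - BD / PD)
Step 2: n = 100 * (1 - 1.61 / 2.64)
Step 3: n = 100 * (1 - 0.60985)
Step 4: n = 39.0%

39.0


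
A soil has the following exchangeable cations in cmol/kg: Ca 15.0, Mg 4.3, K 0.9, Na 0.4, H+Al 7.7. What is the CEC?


Step 1: CEC = Ca + Mg + K + Na + (H+Al)
Step 2: CEC = 15.0 + 4.3 + 0.9 + 0.4 + 7.7
Step 3: CEC = 28.3 cmol/kg

28.3


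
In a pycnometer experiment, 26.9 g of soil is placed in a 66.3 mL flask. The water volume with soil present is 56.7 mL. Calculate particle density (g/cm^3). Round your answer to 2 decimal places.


Step 1: Volume of solids = flask volume - water volume with soil
Step 2: V_solids = 66.3 - 56.7 = 9.6 mL
Step 3: Particle density = mass / V_solids = 26.9 / 9.6 = 2.8 g/cm^3

2.8


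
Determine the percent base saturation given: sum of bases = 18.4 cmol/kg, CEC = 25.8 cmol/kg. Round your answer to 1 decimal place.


Step 1: BS = 100 * (sum of bases) / CEC
Step 2: BS = 100 * 18.4 / 25.8
Step 3: BS = 71.3%

71.3


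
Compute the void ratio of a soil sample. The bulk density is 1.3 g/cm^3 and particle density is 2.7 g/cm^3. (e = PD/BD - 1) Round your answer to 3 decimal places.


Step 1: e = PD / BD - 1
Step 2: e = 2.7 / 1.3 - 1
Step 3: e = 2.07692 - 1
Step 4: e = 1.077

1.077


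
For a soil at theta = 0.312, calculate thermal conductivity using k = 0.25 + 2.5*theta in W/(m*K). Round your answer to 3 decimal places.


Step 1: k = 0.25 + 2.5 * theta
Step 2: k = 0.25 + 2.5 * 0.312
Step 3: k = 0.25 + 0.78
Step 4: k = 1.03 W/(m*K)

1.03


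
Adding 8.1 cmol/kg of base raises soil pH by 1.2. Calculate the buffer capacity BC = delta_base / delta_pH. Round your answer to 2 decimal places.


Step 1: BC = change in base / change in pH
Step 2: BC = 8.1 / 1.2
Step 3: BC = 6.75 cmol/(kg*pH unit)

6.75


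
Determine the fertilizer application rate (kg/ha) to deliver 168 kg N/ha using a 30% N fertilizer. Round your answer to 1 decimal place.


Step 1: Fertilizer rate = target N / (N content / 100)
Step 2: Rate = 168 / (30 / 100)
Step 3: Rate = 168 / 0.3
Step 4: Rate = 560.0 kg/ha

560.0


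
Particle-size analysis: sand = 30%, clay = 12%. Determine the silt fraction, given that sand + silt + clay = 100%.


Step 1: sand + silt + clay = 100%
Step 2: silt = 100 - sand - clay
Step 3: silt = 100 - 30 - 12
Step 4: silt = 58%

58


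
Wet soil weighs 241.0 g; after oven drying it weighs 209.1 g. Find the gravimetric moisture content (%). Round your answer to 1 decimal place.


Step 1: Water mass = wet - dry = 241.0 - 209.1 = 31.9 g
Step 2: w = 100 * water mass / dry mass
Step 3: w = 100 * 31.9 / 209.1 = 15.3%

15.3


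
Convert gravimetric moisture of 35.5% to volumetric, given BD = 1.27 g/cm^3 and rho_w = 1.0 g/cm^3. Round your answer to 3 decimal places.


Step 1: theta = (w / 100) * BD / rho_w
Step 2: theta = (35.5 / 100) * 1.27 / 1.0
Step 3: theta = 0.355 * 1.27
Step 4: theta = 0.451

0.451


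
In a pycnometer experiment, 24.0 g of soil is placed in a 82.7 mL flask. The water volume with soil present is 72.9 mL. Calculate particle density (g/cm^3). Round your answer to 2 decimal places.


Step 1: Volume of solids = flask volume - water volume with soil
Step 2: V_solids = 82.7 - 72.9 = 9.8 mL
Step 3: Particle density = mass / V_solids = 24.0 / 9.8 = 2.45 g/cm^3

2.45


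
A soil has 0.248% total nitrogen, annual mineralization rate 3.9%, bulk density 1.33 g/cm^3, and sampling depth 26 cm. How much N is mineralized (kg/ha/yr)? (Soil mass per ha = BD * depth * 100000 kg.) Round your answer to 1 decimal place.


Step 1: Soil mass per ha = BD * depth * 100000 = 1.33 * 26 * 100000 = 3458000 kg
Step 2: Total N pool = soil mass * N%/100 = 3458000 * 0.248/100 = 8575.84 kg/ha
Step 3: N mineralized = N pool * rate%/100 = 8575.84 * 3.9/100 = 334.5 kg/ha/yr

334.5


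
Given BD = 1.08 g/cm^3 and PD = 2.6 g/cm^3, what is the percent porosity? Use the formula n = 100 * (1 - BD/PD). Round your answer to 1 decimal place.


Step 1: Formula: n = 100 * (1 - BD / PD)
Step 2: n = 100 * (1 - 1.08 / 2.6)
Step 3: n = 100 * (1 - 0.41538)
Step 4: n = 58.5%

58.5


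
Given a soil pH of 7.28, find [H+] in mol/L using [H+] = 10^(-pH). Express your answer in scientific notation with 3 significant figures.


Step 1: [H+] = 10^(-pH)
Step 2: [H+] = 10^(-7.28)
Step 3: [H+] = 5.25e-08 mol/L

5.25e-08


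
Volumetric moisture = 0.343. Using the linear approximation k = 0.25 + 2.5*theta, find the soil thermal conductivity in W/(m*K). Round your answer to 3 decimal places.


Step 1: k = 0.25 + 2.5 * theta
Step 2: k = 0.25 + 2.5 * 0.343
Step 3: k = 0.25 + 0.858
Step 4: k = 1.108 W/(m*K)

1.108


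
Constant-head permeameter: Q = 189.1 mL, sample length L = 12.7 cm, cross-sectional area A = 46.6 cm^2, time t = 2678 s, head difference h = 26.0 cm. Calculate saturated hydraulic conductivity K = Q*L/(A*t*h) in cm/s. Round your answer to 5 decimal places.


Step 1: K = Q * L / (A * t * h)
Step 2: Numerator = 189.1 * 12.7 = 2401.57
Step 3: Denominator = 46.6 * 2678 * 26.0 = 3244664.8
Step 4: K = 2401.57 / 3244664.8 = 0.00074 cm/s

0.00074


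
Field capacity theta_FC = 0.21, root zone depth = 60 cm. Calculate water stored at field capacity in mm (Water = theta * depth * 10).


Step 1: Water (mm) = theta_FC * depth (cm) * 10
Step 2: Water = 0.21 * 60 * 10
Step 3: Water = 126.0 mm

126.0


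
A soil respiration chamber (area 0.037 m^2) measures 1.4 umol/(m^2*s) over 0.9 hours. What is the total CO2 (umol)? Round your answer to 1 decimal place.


Step 1: Convert time to seconds: 0.9 hr * 3600 = 3240.0 s
Step 2: Total = flux * area * time_s
Step 3: Total = 1.4 * 0.037 * 3240.0
Step 4: Total = 167.8 umol

167.8


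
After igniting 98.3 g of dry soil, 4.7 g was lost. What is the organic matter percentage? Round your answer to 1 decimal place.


Step 1: OM% = 100 * LOI / sample mass
Step 2: OM = 100 * 4.7 / 98.3
Step 3: OM = 4.8%

4.8


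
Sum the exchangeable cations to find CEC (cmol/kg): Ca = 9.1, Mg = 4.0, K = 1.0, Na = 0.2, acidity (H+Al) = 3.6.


Step 1: CEC = Ca + Mg + K + Na + (H+Al)
Step 2: CEC = 9.1 + 4.0 + 1.0 + 0.2 + 3.6
Step 3: CEC = 17.9 cmol/kg

17.9


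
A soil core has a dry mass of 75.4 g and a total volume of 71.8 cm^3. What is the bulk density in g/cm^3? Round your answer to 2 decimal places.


Step 1: Identify the formula: BD = dry mass / volume
Step 2: Substitute values: BD = 75.4 / 71.8
Step 3: BD = 1.05 g/cm^3

1.05


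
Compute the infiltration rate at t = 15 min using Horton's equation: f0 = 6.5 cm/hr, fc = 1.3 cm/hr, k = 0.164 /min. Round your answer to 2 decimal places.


Step 1: f = fc + (f0 - fc) * exp(-k * t)
Step 2: exp(-0.164 * 15) = 0.085435
Step 3: f = 1.3 + (6.5 - 1.3) * 0.085435
Step 4: f = 1.3 + 5.2 * 0.085435
Step 5: f = 1.74 cm/hr

1.74


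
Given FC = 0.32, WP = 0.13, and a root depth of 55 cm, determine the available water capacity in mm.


Step 1: Available water = (FC - WP) * depth * 10
Step 2: AW = (0.32 - 0.13) * 55 * 10
Step 3: AW = 0.19 * 55 * 10
Step 4: AW = 104.5 mm

104.5


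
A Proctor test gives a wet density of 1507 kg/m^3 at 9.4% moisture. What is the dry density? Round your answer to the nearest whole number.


Step 1: Dry density = wet density / (1 + w/100)
Step 2: Dry density = 1507 / (1 + 9.4/100)
Step 3: Dry density = 1507 / 1.094
Step 4: Dry density = 1378 kg/m^3

1378


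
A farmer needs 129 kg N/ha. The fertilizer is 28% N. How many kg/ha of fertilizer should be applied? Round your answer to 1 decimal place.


Step 1: Fertilizer rate = target N / (N content / 100)
Step 2: Rate = 129 / (28 / 100)
Step 3: Rate = 129 / 0.28
Step 4: Rate = 460.7 kg/ha

460.7


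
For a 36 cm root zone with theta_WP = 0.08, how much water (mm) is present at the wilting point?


Step 1: Water (mm) = theta_WP * depth * 10
Step 2: Water = 0.08 * 36 * 10
Step 3: Water = 28.8 mm

28.8


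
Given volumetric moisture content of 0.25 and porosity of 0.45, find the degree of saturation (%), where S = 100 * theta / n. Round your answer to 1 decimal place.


Step 1: S = 100 * theta_v / n
Step 2: S = 100 * 0.25 / 0.45
Step 3: S = 55.6%

55.6


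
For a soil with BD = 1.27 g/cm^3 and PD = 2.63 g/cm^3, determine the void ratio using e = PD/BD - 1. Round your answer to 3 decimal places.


Step 1: e = PD / BD - 1
Step 2: e = 2.63 / 1.27 - 1
Step 3: e = 2.07087 - 1
Step 4: e = 1.071

1.071


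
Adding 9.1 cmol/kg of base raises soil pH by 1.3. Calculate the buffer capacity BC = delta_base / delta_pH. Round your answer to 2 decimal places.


Step 1: BC = change in base / change in pH
Step 2: BC = 9.1 / 1.3
Step 3: BC = 7.0 cmol/(kg*pH unit)

7.0


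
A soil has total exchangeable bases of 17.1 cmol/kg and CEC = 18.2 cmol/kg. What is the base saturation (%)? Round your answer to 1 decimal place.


Step 1: BS = 100 * (sum of bases) / CEC
Step 2: BS = 100 * 17.1 / 18.2
Step 3: BS = 94.0%

94.0


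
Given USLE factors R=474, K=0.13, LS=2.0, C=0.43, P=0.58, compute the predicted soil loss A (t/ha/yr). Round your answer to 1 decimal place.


Step 1: A = R * K * LS * C * P
Step 2: R * K = 474 * 0.13 = 61.62
Step 3: (R*K) * LS = 61.62 * 2.0 = 123.24
Step 4: * C * P = 123.24 * 0.43 * 0.58 = 30.7
Step 5: A = 30.7 t/(ha*yr)

30.7


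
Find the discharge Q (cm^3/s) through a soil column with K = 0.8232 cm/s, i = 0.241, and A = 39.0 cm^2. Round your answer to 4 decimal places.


Step 1: Apply Darcy's law: Q = K * i * A
Step 2: Q = 0.8232 * 0.241 * 39.0
Step 3: Q = 7.7373 cm^3/s

7.7373


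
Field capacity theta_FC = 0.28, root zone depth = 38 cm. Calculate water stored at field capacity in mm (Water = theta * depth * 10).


Step 1: Water (mm) = theta_FC * depth (cm) * 10
Step 2: Water = 0.28 * 38 * 10
Step 3: Water = 106.4 mm

106.4


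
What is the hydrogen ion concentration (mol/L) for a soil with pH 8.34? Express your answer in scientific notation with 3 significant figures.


Step 1: [H+] = 10^(-pH)
Step 2: [H+] = 10^(-8.34)
Step 3: [H+] = 4.57e-09 mol/L

4.57e-09


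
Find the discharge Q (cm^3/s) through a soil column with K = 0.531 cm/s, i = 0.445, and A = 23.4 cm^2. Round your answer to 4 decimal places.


Step 1: Apply Darcy's law: Q = K * i * A
Step 2: Q = 0.531 * 0.445 * 23.4
Step 3: Q = 5.5293 cm^3/s

5.5293


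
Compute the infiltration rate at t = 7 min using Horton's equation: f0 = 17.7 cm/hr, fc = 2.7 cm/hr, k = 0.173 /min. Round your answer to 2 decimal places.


Step 1: f = fc + (f0 - fc) * exp(-k * t)
Step 2: exp(-0.173 * 7) = 0.297899
Step 3: f = 2.7 + (17.7 - 2.7) * 0.297899
Step 4: f = 2.7 + 15.0 * 0.297899
Step 5: f = 7.17 cm/hr

7.17


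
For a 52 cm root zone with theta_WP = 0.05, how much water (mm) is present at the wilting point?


Step 1: Water (mm) = theta_WP * depth * 10
Step 2: Water = 0.05 * 52 * 10
Step 3: Water = 26.0 mm

26.0


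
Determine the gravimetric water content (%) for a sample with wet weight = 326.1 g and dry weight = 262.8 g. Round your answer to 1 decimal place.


Step 1: Water mass = wet - dry = 326.1 - 262.8 = 63.3 g
Step 2: w = 100 * water mass / dry mass
Step 3: w = 100 * 63.3 / 262.8 = 24.1%

24.1


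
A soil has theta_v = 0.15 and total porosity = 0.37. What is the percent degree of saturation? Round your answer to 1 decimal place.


Step 1: S = 100 * theta_v / n
Step 2: S = 100 * 0.15 / 0.37
Step 3: S = 40.5%

40.5


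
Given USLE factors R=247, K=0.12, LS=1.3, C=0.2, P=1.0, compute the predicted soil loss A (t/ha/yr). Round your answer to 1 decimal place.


Step 1: A = R * K * LS * C * P
Step 2: R * K = 247 * 0.12 = 29.64
Step 3: (R*K) * LS = 29.64 * 1.3 = 38.532
Step 4: * C * P = 38.532 * 0.2 * 1.0 = 7.7
Step 5: A = 7.7 t/(ha*yr)

7.7


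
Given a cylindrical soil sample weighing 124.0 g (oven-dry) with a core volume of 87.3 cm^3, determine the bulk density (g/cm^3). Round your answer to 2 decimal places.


Step 1: Identify the formula: BD = dry mass / volume
Step 2: Substitute values: BD = 124.0 / 87.3
Step 3: BD = 1.42 g/cm^3

1.42


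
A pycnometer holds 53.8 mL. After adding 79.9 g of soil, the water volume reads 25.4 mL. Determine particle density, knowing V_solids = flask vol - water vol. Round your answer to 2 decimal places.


Step 1: Volume of solids = flask volume - water volume with soil
Step 2: V_solids = 53.8 - 25.4 = 28.4 mL
Step 3: Particle density = mass / V_solids = 79.9 / 28.4 = 2.81 g/cm^3

2.81


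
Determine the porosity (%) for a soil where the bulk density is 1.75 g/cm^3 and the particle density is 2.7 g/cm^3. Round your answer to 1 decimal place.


Step 1: Formula: n = 100 * (1 - BD / PD)
Step 2: n = 100 * (1 - 1.75 / 2.7)
Step 3: n = 100 * (1 - 0.64815)
Step 4: n = 35.2%

35.2


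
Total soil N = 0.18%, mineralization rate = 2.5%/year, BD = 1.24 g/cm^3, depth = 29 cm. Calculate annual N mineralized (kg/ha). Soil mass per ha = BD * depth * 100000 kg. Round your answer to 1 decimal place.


Step 1: Soil mass per ha = BD * depth * 100000 = 1.24 * 29 * 100000 = 3596000 kg
Step 2: Total N pool = soil mass * N%/100 = 3596000 * 0.18/100 = 6472.8 kg/ha
Step 3: N mineralized = N pool * rate%/100 = 6472.8 * 2.5/100 = 161.8 kg/ha/yr

161.8


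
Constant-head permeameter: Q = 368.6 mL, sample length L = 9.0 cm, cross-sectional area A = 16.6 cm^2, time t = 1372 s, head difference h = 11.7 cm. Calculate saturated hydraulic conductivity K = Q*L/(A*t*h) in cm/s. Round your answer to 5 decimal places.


Step 1: K = Q * L / (A * t * h)
Step 2: Numerator = 368.6 * 9.0 = 3317.4
Step 3: Denominator = 16.6 * 1372 * 11.7 = 266469.84
Step 4: K = 3317.4 / 266469.84 = 0.01245 cm/s

0.01245


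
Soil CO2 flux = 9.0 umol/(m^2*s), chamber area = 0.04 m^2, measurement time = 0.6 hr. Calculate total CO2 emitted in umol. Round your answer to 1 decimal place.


Step 1: Convert time to seconds: 0.6 hr * 3600 = 2160.0 s
Step 2: Total = flux * area * time_s
Step 3: Total = 9.0 * 0.04 * 2160.0
Step 4: Total = 777.6 umol

777.6


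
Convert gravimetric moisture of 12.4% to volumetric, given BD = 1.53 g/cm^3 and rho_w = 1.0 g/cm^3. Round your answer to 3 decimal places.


Step 1: theta = (w / 100) * BD / rho_w
Step 2: theta = (12.4 / 100) * 1.53 / 1.0
Step 3: theta = 0.124 * 1.53
Step 4: theta = 0.19

0.19


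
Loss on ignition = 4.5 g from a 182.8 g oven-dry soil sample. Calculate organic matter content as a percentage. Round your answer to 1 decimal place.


Step 1: OM% = 100 * LOI / sample mass
Step 2: OM = 100 * 4.5 / 182.8
Step 3: OM = 2.5%

2.5


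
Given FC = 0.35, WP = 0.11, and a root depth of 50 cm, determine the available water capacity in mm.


Step 1: Available water = (FC - WP) * depth * 10
Step 2: AW = (0.35 - 0.11) * 50 * 10
Step 3: AW = 0.24 * 50 * 10
Step 4: AW = 120.0 mm

120.0
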